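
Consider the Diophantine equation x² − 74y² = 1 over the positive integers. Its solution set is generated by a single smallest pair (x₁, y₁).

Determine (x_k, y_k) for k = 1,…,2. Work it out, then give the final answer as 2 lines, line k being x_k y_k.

√74 → a₀=8, period (1,1,1,1,16); ℓ=5 odd so k=9
i=0: a=8 ⇒ p=8, q=1
…
i=2: a=1 ⇒ p=17, q=2
i=3: a=1 ⇒ p=26, q=3
i=4: a=1 ⇒ p=43, q=5
i=5: a=16 ⇒ p=714, q=83
i=6: a=1 ⇒ p=757, q=88
i=7: a=1 ⇒ p=1471, q=171
i=8: a=1 ⇒ p=2228, q=259
i=9: a=1 ⇒ p=3699, q=430
→ (3699, 430).  Check: 3699²=13682601, 74·430²=13682600, difference 1.
k=2:  x_2 = 3699·3699+74·430·430 = 27365201,  y_2 = 3699·430+430·3699 = 3181140

3699 430
27365201 3181140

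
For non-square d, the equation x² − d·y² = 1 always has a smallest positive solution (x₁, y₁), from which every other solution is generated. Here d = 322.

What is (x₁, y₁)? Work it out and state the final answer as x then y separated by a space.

323 18

d=322: √d = [17; 1,16,1,34] (ℓ=4, even), read p_3/q_3
i=0: a=17 ⇒ p=17, q=1
i=1: a=1 ⇒ p=18, q=1
i=2: a=16 ⇒ p=305, q=17
i=3: a=1 ⇒ p=323, q=18
fundamental: x₁=323, y₁=18  (since 104329 − 322·324 = 1)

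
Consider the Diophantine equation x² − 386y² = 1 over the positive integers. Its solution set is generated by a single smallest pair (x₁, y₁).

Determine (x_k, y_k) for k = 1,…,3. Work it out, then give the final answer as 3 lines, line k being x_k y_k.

[19; 1,1,1,4,1,18,1,4,1,1,1,38] for √386; ℓ=12 ⇒ convergent index 11
k=0  a_k=19  p_k/q_k = 19/1
k=1  a_k=1  p_k/q_k = 20/1
k=2  a_k=1  p_k/q_k = 39/2
k=3  a_k=1  p_k/q_k = 59/3
…
k=6  a_k=18  p_k/q_k = 6287/320
…
k=8  a_k=4  p_k/q_k = 32771/1668
…
k=10  a_k=1  p_k/q_k = 72163/3673
k=11  a_k=1  p_k/q_k = 111555/5678
fundamental: x₁=111555, y₁=5678  (since 12444518025 − 386·32239684 = 1)
k=2:  x_2 = 111555·111555+386·5678·5678 = 24889036049,  y_2 = 111555·5678+5678·111555 = 1266818580
k=3:  x_3 = 111555·24889036049+386·5678·1266818580 = 5552992832780835,  y_3 = 111555·1266818580+5678·24889036049 = 282639893378122

111555 5678
24889036049 1266818580
5552992832780835 282639893378122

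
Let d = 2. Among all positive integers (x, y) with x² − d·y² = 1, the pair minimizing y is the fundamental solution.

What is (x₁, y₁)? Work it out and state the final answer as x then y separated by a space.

3 2

√2 = [1; 2, …], period ℓ=1 (odd) → k=1
k=0  a_k=1  p_k/q_k = 1/1
k=1  a_k=2  p_k/q_k = 3/2
fundamental: x₁=3, y₁=2  (since 9 − 2·4 = 1)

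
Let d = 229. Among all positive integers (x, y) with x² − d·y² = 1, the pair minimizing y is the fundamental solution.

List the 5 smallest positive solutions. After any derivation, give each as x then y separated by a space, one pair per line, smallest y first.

√229 = [15; 7,1,1,7,30, …], period ℓ=5 (odd) → k=9
i=0: a=15 ⇒ p=15, q=1
i=1: a=7 ⇒ p=106, q=7
…
i=3: a=1 ⇒ p=227, q=15
i=4: a=7 ⇒ p=1710, q=113
i=5: a=30 ⇒ p=51527, q=3405
i=6: a=7 ⇒ p=362399, q=23948
i=7: a=1 ⇒ p=413926, q=27353
i=8: a=1 ⇒ p=776325, q=51301
i=9: a=7 ⇒ p=5848201, q=386460
(x₁, y₁) = (5848201, 386460);  5848201² − 229·386460² = 1 ✓
n=2: (5848201,386460)∘(5848201,386460) = (5848201·5848201+229·386460·386460, 5848201·386460+386460·5848201) = (68402909872801,4520191516920)
n=3: (68402909872801,4520191516920)∘(5848201,386460) = (5848201·68402909872801+229·386460·4520191516920, 5848201·4520191516920+386460·68402909872801) = (800067931842043513801,52869977098885735380)
n=4: (800067931842043513801,52869977098885735380)∘(5848201,386460) = (5848201·800067931842043513801+229·386460·52869977098885735380, 5848201·52869977098885735380+386460·800067931842043513801) = (9357916158133073035999171201,618388505879356792878585840)
n=5: (9357916158133073035999171201,618388505879356792878585840)∘(5848201,386460) = (5848201·9357916158133073035999171201+229·386460·618388505879356792878585840, 5848201·618388505879356792878585840+386460·9357916158133073035999171201) = (109453949267819191656474935990205001,7232920556944267680961578290412300)

5848201 386460
68402909872801 4520191516920
800067931842043513801 52869977098885735380
9357916158133073035999171201 618388505879356792878585840
109453949267819191656474935990205001 7232920556944267680961578290412300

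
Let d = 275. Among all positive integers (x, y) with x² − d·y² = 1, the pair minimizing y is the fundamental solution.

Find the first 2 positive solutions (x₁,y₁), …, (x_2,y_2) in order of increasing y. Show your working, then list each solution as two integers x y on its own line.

√275 → a₀=16, period (1,1,2,1,1,32); ℓ=6 even so k=5
k=0  a_k=16  p_k/q_k = 16/1
…
k=4  a_k=1  p_k/q_k = 116/7
k=5  a_k=1  p_k/q_k = 199/12
fundamental: x₁=199, y₁=12  (since 39601 − 275·144 = 1)
(199+12√275)^2 = 79201 + 4776√275

199 12
79201 4776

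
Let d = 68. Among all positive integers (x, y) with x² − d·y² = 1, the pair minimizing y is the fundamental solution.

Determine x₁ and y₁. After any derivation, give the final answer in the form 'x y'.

[8; 4,16] for √68; ℓ=2 ⇒ convergent index 1
step 0: (8, 1)  from 8·(1,0) + (0,1)
step 1: (33, 4)  from 4·(8,1) + (1,0)
→ (33, 4).  Check: 33²=1089, 68·4²=1088, difference 1.

33 4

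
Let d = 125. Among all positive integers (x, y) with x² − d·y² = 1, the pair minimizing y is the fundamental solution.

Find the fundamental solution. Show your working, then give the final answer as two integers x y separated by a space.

930249 83204

[11; 5,1,1,5,22] for √125; ℓ=5 ⇒ convergent index 9
i=0: a=11 ⇒ p=11, q=1
…
i=7: a=1 ⇒ p=91444, q=8179
i=8: a=1 ⇒ p=167761, q=15005
i=9: a=5 ⇒ p=930249, q=83204
(x₁, y₁) = (930249, 83204);  930249² − 125·83204² = 1 ✓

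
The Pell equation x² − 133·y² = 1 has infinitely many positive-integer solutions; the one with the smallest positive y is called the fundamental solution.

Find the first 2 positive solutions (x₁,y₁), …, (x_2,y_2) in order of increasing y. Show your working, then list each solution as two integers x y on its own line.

d=133: √d = [11; 1,1,7,5,1,…,1,1,22] (ℓ=16, even), read p_15/q_15
k=0  a_k=11  p_k/q_k = 11/1
k=1  a_k=1  p_k/q_k = 12/1
k=2  a_k=1  p_k/q_k = 23/2
k=3  a_k=7  p_k/q_k = 173/15
k=4  a_k=5  p_k/q_k = 888/77
k=5  a_k=1  p_k/q_k = 1061/92
…
k=8  a_k=2  p_k/q_k = 7969/691
k=9  a_k=1  p_k/q_k = 10979/952
…
k=11  a_k=1  p_k/q_k = 29927/2595
k=12  a_k=5  p_k/q_k = 168583/14618
…
k=14  a_k=1  p_k/q_k = 1378591/119539
k=15  a_k=1  p_k/q_k = 2588599/224460
→ (2588599, 224460).  Check: 2588599²=6700844782801, 133·224460²=6700844782800, difference 1.
(x_2, y_2) = (2588599·2588599 + 133·224460·224460, 2588599·224460 + 224460·2588599) = (13401689565601, 1162073863080)

2588599 224460
13401689565601 1162073863080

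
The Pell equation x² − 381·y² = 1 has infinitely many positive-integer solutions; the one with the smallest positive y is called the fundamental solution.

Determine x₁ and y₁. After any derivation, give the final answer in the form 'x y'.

[19; 1,1,12,1,1,38] for √381; ℓ=6 ⇒ convergent index 5
a_0=19:  p_0=19·1+0=19,  q_0=19·0+1=1
a_1=1:  p_1=1·19+1=20,  q_1=1·1+0=1
a_2=1:  p_2=1·20+19=39,  q_2=1·1+1=2
…
a_4=1:  p_4=1·488+39=527,  q_4=1·25+2=27
a_5=1:  p_5=1·527+488=1015,  q_5=1·27+25=52
(x₁, y₁) = (1015, 52);  1015² − 381·52² = 1 ✓

1015 52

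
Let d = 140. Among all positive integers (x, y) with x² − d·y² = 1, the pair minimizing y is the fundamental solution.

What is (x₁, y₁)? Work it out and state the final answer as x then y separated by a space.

d=140: √d = [11; 1,4,1,22] (ℓ=4, even), read p_3/q_3
a_0=11:  p_0=11·1+0=11,  q_0=11·0+1=1
a_1=1:  p_1=1·11+1=12,  q_1=1·1+0=1
a_2=4:  p_2=4·12+11=59,  q_2=4·1+1=5
a_3=1:  p_3=1·59+12=71,  q_3=1·5+1=6
fundamental: x₁=71, y₁=6  (since 5041 − 140·36 = 1)

71 6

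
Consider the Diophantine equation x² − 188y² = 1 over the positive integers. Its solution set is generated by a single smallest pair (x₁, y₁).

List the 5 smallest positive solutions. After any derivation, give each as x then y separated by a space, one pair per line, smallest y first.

4607 336
42448897 3095904
391124132351 28525659120
3603817713033217 262835420035776
33205576016763929087 2421765531683980944

√188 → a₀=13, period (1,2,2,6,2,2,1,26); ℓ=8 even so k=7
k=0  a_k=13  p_k/q_k = 13/1
k=1  a_k=1  p_k/q_k = 14/1
k=2  a_k=2  p_k/q_k = 41/3
k=3  a_k=2  p_k/q_k = 96/7
k=4  a_k=6  p_k/q_k = 617/45
…
k=6  a_k=2  p_k/q_k = 3277/239
k=7  a_k=1  p_k/q_k = 4607/336
fundamental: x₁=4607, y₁=336  (since 21224449 − 188·112896 = 1)
k=2:  x_2 = 4607·4607+188·336·336 = 42448897,  y_2 = 4607·336+336·4607 = 3095904
k=3:  x_3 = 4607·42448897+188·336·3095904 = 391124132351,  y_3 = 4607·3095904+336·42448897 = 28525659120
k=4:  x_4 = 4607·391124132351+188·336·28525659120 = 3603817713033217,  y_4 = 4607·28525659120+336·391124132351 = 262835420035776
k=5:  x_5 = 4607·3603817713033217+188·336·262835420035776 = 33205576016763929087,  y_5 = 4607·262835420035776+336·3603817713033217 = 2421765531683980944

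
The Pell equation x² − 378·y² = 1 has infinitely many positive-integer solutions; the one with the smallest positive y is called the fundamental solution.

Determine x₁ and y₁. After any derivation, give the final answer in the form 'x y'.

8749 450

[19; 2,3,1,4,1,3,2,38] for √378; ℓ=8 ⇒ convergent index 7
step 0: (19, 1)  from 19·(1,0) + (0,1)
…
step 5: (1011, 52)  from 1·(836,43) + (175,9)
step 6: (3869, 199)  from 3·(1011,52) + (836,43)
step 7: (8749, 450)  from 2·(3869,199) + (1011,52)
→ (8749, 450).  Check: 8749²=76545001, 378·450²=76545000, difference 1.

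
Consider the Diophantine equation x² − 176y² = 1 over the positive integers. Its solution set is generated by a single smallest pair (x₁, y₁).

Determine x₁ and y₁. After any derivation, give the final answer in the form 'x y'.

199 15

√176 = [13; 3,1,3,26, …], period ℓ=4 (even) → k=3
k=0  a_k=13  p_k/q_k = 13/1
…
k=2  a_k=1  p_k/q_k = 53/4
k=3  a_k=3  p_k/q_k = 199/15
(x₁, y₁) = (199, 15);  199² − 176·15² = 1 ✓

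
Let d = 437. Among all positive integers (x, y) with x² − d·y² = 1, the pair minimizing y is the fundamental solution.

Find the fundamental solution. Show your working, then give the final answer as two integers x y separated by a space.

4599 220

√437 = [20; 1,9,2,9,1,40, …], period ℓ=6 (even) → k=5
i=0: a=20 ⇒ p=20, q=1
…
i=3: a=2 ⇒ p=439, q=21
i=4: a=9 ⇒ p=4160, q=199
i=5: a=1 ⇒ p=4599, q=220
→ (4599, 220).  Check: 4599²=21150801, 437·220²=21150800, difference 1.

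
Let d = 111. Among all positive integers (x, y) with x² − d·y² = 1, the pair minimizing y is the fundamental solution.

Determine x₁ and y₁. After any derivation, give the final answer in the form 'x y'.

295 28

[10; 1,1,6,1,1,20] for √111; ℓ=6 ⇒ convergent index 5
k=0  a_k=10  p_k/q_k = 10/1
k=1  a_k=1  p_k/q_k = 11/1
k=2  a_k=1  p_k/q_k = 21/2
…
k=4  a_k=1  p_k/q_k = 158/15
k=5  a_k=1  p_k/q_k = 295/28
→ (295, 28).  Check: 295²=87025, 111·28²=87024, difference 1.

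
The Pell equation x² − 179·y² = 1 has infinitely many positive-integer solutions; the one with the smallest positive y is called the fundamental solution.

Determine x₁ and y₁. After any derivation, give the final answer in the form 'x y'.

4190210 313191

√179 = [13; 2,1,1,1,3,…,1,2,26, …], period ℓ=14 (even) → k=13
a_0=13:  p_0=13·1+0=13,  q_0=13·0+1=1
…
a_2=1:  p_2=1·27+13=40,  q_2=1·2+1=3
a_3=1:  p_3=1·40+27=67,  q_3=1·3+2=5
a_4=1:  p_4=1·67+40=107,  q_4=1·5+3=8
a_5=3:  p_5=3·107+67=388,  q_5=3·8+5=29
a_6=5:  p_6=5·388+107=2047,  q_6=5·29+8=153
a_7=13:  p_7=13·2047+388=26999,  q_7=13·153+29=2018
a_8=5:  p_8=5·26999+2047=137042,  q_8=5·2018+153=10243
…
a_11=1:  p_11=1·575167+438125=1013292,  q_11=1·42990+32747=75737
a_12=1:  p_12=1·1013292+575167=1588459,  q_12=1·75737+42990=118727
a_13=2:  p_13=2·1588459+1013292=4190210,  q_13=2·118727+75737=313191
(x₁, y₁) = (4190210, 313191);  4190210² − 179·313191² = 1 ✓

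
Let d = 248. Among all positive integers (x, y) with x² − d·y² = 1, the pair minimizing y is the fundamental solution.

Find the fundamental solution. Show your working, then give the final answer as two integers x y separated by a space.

[15; 1,2,1,30] for √248; ℓ=4 ⇒ convergent index 3
k=0  a_k=15  p_k/q_k = 15/1
k=1  a_k=1  p_k/q_k = 16/1
k=2  a_k=2  p_k/q_k = 47/3
k=3  a_k=1  p_k/q_k = 63/4
(x₁, y₁) = (63, 4);  63² − 248·4² = 1 ✓

63 4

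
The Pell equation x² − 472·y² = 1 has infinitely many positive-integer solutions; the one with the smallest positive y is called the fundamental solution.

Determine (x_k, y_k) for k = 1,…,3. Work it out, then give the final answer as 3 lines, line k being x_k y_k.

306917 14127
188396089777 8671632918
115643925371868101 5322943120573485

√472 = [21; 1,2,1,1,1,…,2,1,42, …], period ℓ=14 (even) → k=13
k=0  a_k=21  p_k/q_k = 21/1
…
k=5  a_k=1  p_k/q_k = 239/11
k=6  a_k=4  p_k/q_k = 1108/51
…
k=8  a_k=4  p_k/q_k = 24224/1115
…
k=11  a_k=1  p_k/q_k = 84230/3877
k=12  a_k=2  p_k/q_k = 222687/10250
k=13  a_k=1  p_k/q_k = 306917/14127
(x₁, y₁) = (306917, 14127);  306917² − 472·14127² = 1 ✓
n=2: (306917,14127)∘(306917,14127) = (306917·306917+472·14127·14127, 306917·14127+14127·306917) = (188396089777,8671632918)
n=3: (188396089777,8671632918)∘(306917,14127) = (306917·188396089777+472·14127·8671632918, 306917·8671632918+14127·188396089777) = (115643925371868101,5322943120573485)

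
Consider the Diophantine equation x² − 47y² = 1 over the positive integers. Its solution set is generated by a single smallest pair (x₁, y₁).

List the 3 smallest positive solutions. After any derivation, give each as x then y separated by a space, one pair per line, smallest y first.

d=47: √d = [6; 1,5,1,12] (ℓ=4, even), read p_3/q_3
step 0: (6, 1)  from 6·(1,0) + (0,1)
step 1: (7, 1)  from 1·(6,1) + (1,0)
step 2: (41, 6)  from 5·(7,1) + (6,1)
step 3: (48, 7)  from 1·(41,6) + (7,1)
(x₁, y₁) = (48, 7);  48² − 47·7² = 1 ✓
k=2:  x_2 = 48·48+47·7·7 = 4607,  y_2 = 48·7+7·48 = 672
k=3:  x_3 = 48·4607+47·7·672 = 442224,  y_3 = 48·672+7·4607 = 64505

48 7
4607 672
442224 64505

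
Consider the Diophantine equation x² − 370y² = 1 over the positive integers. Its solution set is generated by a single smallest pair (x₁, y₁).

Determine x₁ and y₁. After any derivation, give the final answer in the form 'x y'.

213859 11118

√370 = [19; 4,4,38, …], period ℓ=3 (odd) → k=5
k=0  a_k=19  p_k/q_k = 19/1
k=1  a_k=4  p_k/q_k = 77/4
k=2  a_k=4  p_k/q_k = 327/17
k=3  a_k=38  p_k/q_k = 12503/650
k=4  a_k=4  p_k/q_k = 50339/2617
k=5  a_k=4  p_k/q_k = 213859/11118
→ (213859, 11118).  Check: 213859²=45735671881, 370·11118²=45735671880, difference 1.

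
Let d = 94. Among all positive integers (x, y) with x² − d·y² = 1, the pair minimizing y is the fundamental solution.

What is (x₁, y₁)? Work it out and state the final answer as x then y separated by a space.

2143295 221064

√94 = [9; 1,2,3,1,1,…,2,1,18, …], period ℓ=16 (even) → k=15
a_0=9:  p_0=9·1+0=9,  q_0=9·0+1=1
…
a_3=3:  p_3=3·29+10=97,  q_3=3·3+1=10
a_4=1:  p_4=1·97+29=126,  q_4=1·10+3=13
…
a_7=1:  p_7=1·1241+223=1464,  q_7=1·128+23=151
…
a_9=1:  p_9=1·12953+1464=14417,  q_9=1·1336+151=1487
a_10=5:  p_10=5·14417+12953=85038,  q_10=5·1487+1336=8771
…
a_13=3:  p_13=3·184493+99455=652934,  q_13=3·19029+10258=67345
a_14=2:  p_14=2·652934+184493=1490361,  q_14=2·67345+19029=153719
a_15=1:  p_15=1·1490361+652934=2143295,  q_15=1·153719+67345=221064
(x₁, y₁) = (2143295, 221064);  2143295² − 94·221064² = 1 ✓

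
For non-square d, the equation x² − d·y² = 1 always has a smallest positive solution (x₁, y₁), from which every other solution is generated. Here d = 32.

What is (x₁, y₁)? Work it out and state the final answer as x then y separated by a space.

17 3

√32 = [5; 1,1,1,10, …], period ℓ=4 (even) → k=3
a_0=5:  p_0=5·1+0=5,  q_0=5·0+1=1
a_1=1:  p_1=1·5+1=6,  q_1=1·1+0=1
a_2=1:  p_2=1·6+5=11,  q_2=1·1+1=2
a_3=1:  p_3=1·11+6=17,  q_3=1·2+1=3
(x₁, y₁) = (17, 3);  17² − 32·3² = 1 ✓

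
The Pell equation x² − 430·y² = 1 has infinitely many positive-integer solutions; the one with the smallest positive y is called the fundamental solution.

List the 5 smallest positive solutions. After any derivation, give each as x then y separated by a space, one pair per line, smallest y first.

√430 = [20; 1,2,1,3,1,…,2,1,40, …], period ℓ=14 (even) → k=13
a_0=20:  p_0=20·1+0=20,  q_0=20·0+1=1
…
a_4=3:  p_4=3·83+62=311,  q_4=3·4+3=15
…
a_6=6:  p_6=6·394+311=2675,  q_6=6·19+15=129
a_7=8:  p_7=8·2675+394=21794,  q_7=8·129+19=1051
a_8=6:  p_8=6·21794+2675=133439,  q_8=6·1051+129=6435
a_9=1:  p_9=1·133439+21794=155233,  q_9=1·6435+1051=7486
a_10=3:  p_10=3·155233+133439=599138,  q_10=3·7486+6435=28893
a_11=1:  p_11=1·599138+155233=754371,  q_11=1·28893+7486=36379
a_12=2:  p_12=2·754371+599138=2107880,  q_12=2·36379+28893=101651
a_13=1:  p_13=1·2107880+754371=2862251,  q_13=1·101651+36379=138030
(x₁, y₁) = (2862251, 138030);  2862251² − 430·138030² = 1 ✓
(2862251+138030√430)^2 = 16384961574001 + 790153011060√430
(2862251+138030√430)^3 = 93795745300289010251 + 4523232492118854090√430
(2862251+138030√430)^4 = 536933931562978654798296001 + 25893253447598574322902120√430
(2862251+138030√430)^5 = 3073679365100040639604854765306251 + 148225981147280410676109712890150√430

2862251 138030
16384961574001 790153011060
93795745300289010251 4523232492118854090
536933931562978654798296001 25893253447598574322902120
3073679365100040639604854765306251 148225981147280410676109712890150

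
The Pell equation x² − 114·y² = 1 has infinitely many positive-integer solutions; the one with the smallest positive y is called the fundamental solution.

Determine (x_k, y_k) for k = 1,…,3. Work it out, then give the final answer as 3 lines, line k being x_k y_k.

1025 96
2101249 196800
4307559425 403439904

d=114: √d = [10; 1,2,10,2,1,20] (ℓ=6, even), read p_5/q_5
step 0: (10, 1)  from 10·(1,0) + (0,1)
…
step 4: (694, 65)  from 2·(331,31) + (32,3)
step 5: (1025, 96)  from 1·(694,65) + (331,31)
→ (1025, 96).  Check: 1025²=1050625, 114·96²=1050624, difference 1.
n=2: (1025,96)∘(1025,96) = (1025·1025+114·96·96, 1025·96+96·1025) = (2101249,196800)
n=3: (2101249,196800)∘(1025,96) = (1025·2101249+114·96·196800, 1025·196800+96·2101249) = (4307559425,403439904)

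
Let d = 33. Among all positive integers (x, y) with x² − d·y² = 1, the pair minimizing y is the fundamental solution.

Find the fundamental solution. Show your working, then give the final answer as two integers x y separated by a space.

√33 = [5; 1,2,1,10, …], period ℓ=4 (even) → k=3
step 0: (5, 1)  from 5·(1,0) + (0,1)
step 1: (6, 1)  from 1·(5,1) + (1,0)
step 2: (17, 3)  from 2·(6,1) + (5,1)
step 3: (23, 4)  from 1·(17,3) + (6,1)
→ (23, 4).  Check: 23²=529, 33·4²=528, difference 1.

23 4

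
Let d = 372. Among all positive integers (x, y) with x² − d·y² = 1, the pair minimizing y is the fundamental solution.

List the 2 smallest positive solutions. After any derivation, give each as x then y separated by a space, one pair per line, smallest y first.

d=372: √d = [19; 3,2,12,2,3,38] (ℓ=6, even), read p_5/q_5
step 0: (19, 1)  from 19·(1,0) + (0,1)
step 1: (58, 3)  from 3·(19,1) + (1,0)
step 2: (135, 7)  from 2·(58,3) + (19,1)
…
step 4: (3491, 181)  from 2·(1678,87) + (135,7)
step 5: (12151, 630)  from 3·(3491,181) + (1678,87)
fundamental: x₁=12151, y₁=630  (since 147646801 − 372·396900 = 1)
(12151+630√372)^2 = 295293601 + 15310260√372

12151 630
295293601 15310260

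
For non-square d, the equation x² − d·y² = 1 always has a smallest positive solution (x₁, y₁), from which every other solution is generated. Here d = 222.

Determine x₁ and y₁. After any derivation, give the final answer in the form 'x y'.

149 10

√222 → a₀=14, period (1,8,1,28); ℓ=4 even so k=3
step 0: (14, 1)  from 14·(1,0) + (0,1)
…
step 2: (134, 9)  from 8·(15,1) + (14,1)
step 3: (149, 10)  from 1·(134,9) + (15,1)
fundamental: x₁=149, y₁=10  (since 22201 − 222·100 = 1)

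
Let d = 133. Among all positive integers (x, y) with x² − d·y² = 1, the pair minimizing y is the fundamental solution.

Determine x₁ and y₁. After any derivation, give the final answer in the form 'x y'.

2588599 224460

√133 → a₀=11, period (1,1,7,5,1,…,1,1,22); ℓ=16 even so k=15
i=0: a=11 ⇒ p=11, q=1
i=1: a=1 ⇒ p=12, q=1
…
i=3: a=7 ⇒ p=173, q=15
i=4: a=5 ⇒ p=888, q=77
i=5: a=1 ⇒ p=1061, q=92
i=6: a=1 ⇒ p=1949, q=169
…
i=8: a=2 ⇒ p=7969, q=691
i=9: a=1 ⇒ p=10979, q=952
i=10: a=1 ⇒ p=18948, q=1643
i=11: a=1 ⇒ p=29927, q=2595
i=12: a=5 ⇒ p=168583, q=14618
i=13: a=7 ⇒ p=1210008, q=104921
i=14: a=1 ⇒ p=1378591, q=119539
i=15: a=1 ⇒ p=2588599, q=224460
fundamental: x₁=2588599, y₁=224460  (since 6700844782801 − 133·50382291600 = 1)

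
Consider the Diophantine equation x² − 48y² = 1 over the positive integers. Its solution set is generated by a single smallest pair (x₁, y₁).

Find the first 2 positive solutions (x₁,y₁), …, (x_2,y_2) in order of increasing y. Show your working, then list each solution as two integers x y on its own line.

√48 = [6; 1,12, …], period ℓ=2 (even) → k=1
step 0: (6, 1)  from 6·(1,0) + (0,1)
step 1: (7, 1)  from 1·(6,1) + (1,0)
→ (7, 1).  Check: 7²=49, 48·1²=48, difference 1.
n=2: (7,1)∘(7,1) = (7·7+48·1·1, 7·1+1·7) = (97,14)

7 1
97 14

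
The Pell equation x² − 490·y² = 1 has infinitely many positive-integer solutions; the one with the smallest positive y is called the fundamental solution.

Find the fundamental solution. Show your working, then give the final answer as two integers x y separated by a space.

1039681 46968

d=490: √d = [22; 7,2,1,4,4,4,1,2,7,44] (ℓ=10, even), read p_9/q_9
i=0: a=22 ⇒ p=22, q=1
…
i=2: a=2 ⇒ p=332, q=15
…
i=4: a=4 ⇒ p=2280, q=103
i=5: a=4 ⇒ p=9607, q=434
i=6: a=4 ⇒ p=40708, q=1839
…
i=8: a=2 ⇒ p=141338, q=6385
i=9: a=7 ⇒ p=1039681, q=46968
fundamental: x₁=1039681, y₁=46968  (since 1080936581761 − 490·2205993024 = 1)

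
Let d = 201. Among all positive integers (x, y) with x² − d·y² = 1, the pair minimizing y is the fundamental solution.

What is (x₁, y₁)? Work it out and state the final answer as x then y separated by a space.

√201 → a₀=14, period (5,1,1,1,2,…,1,5,28); ℓ=14 even so k=13
step 0: (14, 1)  from 14·(1,0) + (0,1)
…
step 3: (156, 11)  from 1·(85,6) + (71,5)
step 4: (241, 17)  from 1·(156,11) + (85,6)
…
step 10: (33317, 2350)  from 1·(24768,1747) + (8549,603)
…
step 12: (91402, 6447)  from 1·(58085,4097) + (33317,2350)
step 13: (515095, 36332)  from 5·(91402,6447) + (58085,4097)
(x₁, y₁) = (515095, 36332);  515095² − 201·36332² = 1 ✓

515095 36332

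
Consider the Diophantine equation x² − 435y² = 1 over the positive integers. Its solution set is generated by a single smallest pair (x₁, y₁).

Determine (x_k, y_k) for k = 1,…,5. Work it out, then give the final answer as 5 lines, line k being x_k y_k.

146 7
42631 2044
12448106 596841
3634804321 174275528
1061350413626 50887857335

√435 → a₀=20, period (1,5,1,40); ℓ=4 even so k=3
a_0=20:  p_0=20·1+0=20,  q_0=20·0+1=1
a_1=1:  p_1=1·20+1=21,  q_1=1·1+0=1
a_2=5:  p_2=5·21+20=125,  q_2=5·1+1=6
a_3=1:  p_3=1·125+21=146,  q_3=1·6+1=7
→ (146, 7).  Check: 146²=21316, 435·7²=21315, difference 1.
(x_2, y_2) = (146·146 + 435·7·7, 146·7 + 7·146) = (42631, 2044)
(x_3, y_3) = (146·42631 + 435·7·2044, 146·2044 + 7·42631) = (12448106, 596841)
(x_4, y_4) = (146·12448106 + 435·7·596841, 146·596841 + 7·12448106) = (3634804321, 174275528)
(x_5, y_5) = (146·3634804321 + 435·7·174275528, 146·174275528 + 7·3634804321) = (1061350413626, 50887857335)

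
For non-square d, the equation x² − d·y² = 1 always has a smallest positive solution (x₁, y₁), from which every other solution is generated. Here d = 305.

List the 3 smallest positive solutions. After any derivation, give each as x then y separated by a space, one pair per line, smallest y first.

489 28
478241 27384
467719209 26781524

d=305: √d = [17; 2,6,2,34] (ℓ=4, even), read p_3/q_3
k=0  a_k=17  p_k/q_k = 17/1
k=1  a_k=2  p_k/q_k = 35/2
k=2  a_k=6  p_k/q_k = 227/13
k=3  a_k=2  p_k/q_k = 489/28
fundamental: x₁=489, y₁=28  (since 239121 − 305·784 = 1)
(489+28√305)^2 = 478241 + 27384√305
(489+28√305)^3 = 467719209 + 26781524√305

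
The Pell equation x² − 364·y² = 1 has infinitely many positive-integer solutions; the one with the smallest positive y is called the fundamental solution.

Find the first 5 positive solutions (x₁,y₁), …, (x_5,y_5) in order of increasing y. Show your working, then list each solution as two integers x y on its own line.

√364 → a₀=19, period (12,1,2,3,1,8,1,3,2,1,12,38); ℓ=12 even so k=11
i=0: a=19 ⇒ p=19, q=1
i=1: a=12 ⇒ p=229, q=12
…
i=3: a=2 ⇒ p=725, q=38
…
i=10: a=1 ⇒ p=390371, q=20461
i=11: a=12 ⇒ p=4954951, q=259710
fundamental: x₁=4954951, y₁=259710  (since 24551539412401 − 364·67449284100 = 1)
(x_2, y_2) = (4954951·4954951 + 364·259710·259710, 4954951·259710 + 259710·4954951) = (49103078824801, 2573700648420)
(x_3, y_3) = (4954951·49103078824801 + 364·259710·2573700648420, 4954951·2573700648420 + 259710·49103078824801) = (486606699052048124551, 25505121203178395130)
(x_4, y_4) = (4954951·486606699052048124551 + 364·259710·25505121203178395130, 4954951·25505121203178395130 + 259710·486606699052048124551) = (4822224700149240710505379201, 252753251621617410554928840)
(x_5, y_5) = (4954951·4822224700149240710505379201 + 364·259710·252753251621617410554928840, 4954951·252753251621617410554928840 + 259710·4822224700149240710505379201) = (47787774200457874208819626306623751, 2504759953751544114971907242978550)

4954951 259710
49103078824801 2573700648420
486606699052048124551 25505121203178395130
4822224700149240710505379201 252753251621617410554928840
47787774200457874208819626306623751 2504759953751544114971907242978550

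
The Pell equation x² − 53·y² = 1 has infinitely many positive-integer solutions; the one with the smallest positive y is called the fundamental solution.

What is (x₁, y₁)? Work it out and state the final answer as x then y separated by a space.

66249 9100

[7; 3,1,1,3,14] for √53; ℓ=5 ⇒ convergent index 9
step 0: (7, 1)  from 7·(1,0) + (0,1)
…
step 5: (2599, 357)  from 14·(182,25) + (51,7)
step 6: (7979, 1096)  from 3·(2599,357) + (182,25)
…
step 8: (18557, 2549)  from 1·(10578,1453) + (7979,1096)
step 9: (66249, 9100)  from 3·(18557,2549) + (10578,1453)
→ (66249, 9100).  Check: 66249²=4388930001, 53·9100²=4388930000, difference 1.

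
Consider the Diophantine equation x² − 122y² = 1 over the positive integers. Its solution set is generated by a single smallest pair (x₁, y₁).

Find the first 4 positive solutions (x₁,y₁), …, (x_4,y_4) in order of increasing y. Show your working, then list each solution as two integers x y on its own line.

243 22
118097 10692
57394899 5196290
27893802817 2525386248

√122 → a₀=11, period (22); ℓ=1 odd so k=1
k=0  a_k=11  p_k/q_k = 11/1
k=1  a_k=22  p_k/q_k = 243/22
(x₁, y₁) = (243, 22);  243² − 122·22² = 1 ✓
(x_2, y_2) = (243·243 + 122·22·22, 243·22 + 22·243) = (118097, 10692)
(x_3, y_3) = (243·118097 + 122·22·10692, 243·10692 + 22·118097) = (57394899, 5196290)
(x_4, y_4) = (243·57394899 + 122·22·5196290, 243·5196290 + 22·57394899) = (27893802817, 2525386248)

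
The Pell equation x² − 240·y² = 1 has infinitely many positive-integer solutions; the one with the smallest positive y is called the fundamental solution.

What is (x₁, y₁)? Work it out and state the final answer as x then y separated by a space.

31 2

d=240: √d = [15; 2,30] (ℓ=2, even), read p_1/q_1
a_0=15:  p_0=15·1+0=15,  q_0=15·0+1=1
a_1=2:  p_1=2·15+1=31,  q_1=2·1+0=2
fundamental: x₁=31, y₁=2  (since 961 − 240·4 = 1)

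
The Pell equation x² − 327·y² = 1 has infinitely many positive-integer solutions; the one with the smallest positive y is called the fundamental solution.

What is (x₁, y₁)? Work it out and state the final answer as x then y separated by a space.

√327 = [18; 12,36, …], period ℓ=2 (even) → k=1
i=0: a=18 ⇒ p=18, q=1
i=1: a=12 ⇒ p=217, q=12
→ (217, 12).  Check: 217²=47089, 327·12²=47088, difference 1.

217 12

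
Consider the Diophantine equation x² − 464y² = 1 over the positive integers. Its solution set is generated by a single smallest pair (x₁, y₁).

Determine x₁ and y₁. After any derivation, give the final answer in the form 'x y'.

9801 455

√464 = [21; 1,1,5,1,1,1,5,1,1,42, …], period ℓ=10 (even) → k=9
a_0=21:  p_0=21·1+0=21,  q_0=21·0+1=1
a_1=1:  p_1=1·21+1=22,  q_1=1·1+0=1
a_2=1:  p_2=1·22+21=43,  q_2=1·1+1=2
a_3=5:  p_3=5·43+22=237,  q_3=5·2+1=11
a_4=1:  p_4=1·237+43=280,  q_4=1·11+2=13
a_5=1:  p_5=1·280+237=517,  q_5=1·13+11=24
a_6=1:  p_6=1·517+280=797,  q_6=1·24+13=37
a_7=5:  p_7=5·797+517=4502,  q_7=5·37+24=209
a_8=1:  p_8=1·4502+797=5299,  q_8=1·209+37=246
a_9=1:  p_9=1·5299+4502=9801,  q_9=1·246+209=455
→ (9801, 455).  Check: 9801²=96059601, 464·455²=96059600, difference 1.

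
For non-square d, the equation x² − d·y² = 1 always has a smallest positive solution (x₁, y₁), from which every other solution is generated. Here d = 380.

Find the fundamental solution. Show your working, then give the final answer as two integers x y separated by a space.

39 2

[19; 2,38] for √380; ℓ=2 ⇒ convergent index 1
k=0  a_k=19  p_k/q_k = 19/1
k=1  a_k=2  p_k/q_k = 39/2
(x₁, y₁) = (39, 2);  39² − 380·2² = 1 ✓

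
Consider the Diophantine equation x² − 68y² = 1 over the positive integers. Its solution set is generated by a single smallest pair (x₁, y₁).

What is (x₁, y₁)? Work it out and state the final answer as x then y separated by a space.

33 4

[8; 4,16] for √68; ℓ=2 ⇒ convergent index 1
i=0: a=8 ⇒ p=8, q=1
i=1: a=4 ⇒ p=33, q=4
(x₁, y₁) = (33, 4);  33² − 68·4² = 1 ✓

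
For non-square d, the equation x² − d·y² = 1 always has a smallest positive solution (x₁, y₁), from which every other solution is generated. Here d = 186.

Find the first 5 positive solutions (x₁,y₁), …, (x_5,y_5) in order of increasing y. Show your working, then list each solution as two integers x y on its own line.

[13; 1,1,1,3,4,3,1,1,1,26] for √186; ℓ=10 ⇒ convergent index 9
k=0  a_k=13  p_k/q_k = 13/1
k=1  a_k=1  p_k/q_k = 14/1
…
k=3  a_k=1  p_k/q_k = 41/3
k=4  a_k=3  p_k/q_k = 150/11
k=5  a_k=4  p_k/q_k = 641/47
…
k=8  a_k=1  p_k/q_k = 4787/351
k=9  a_k=1  p_k/q_k = 7501/550
fundamental: x₁=7501, y₁=550  (since 56265001 − 186·302500 = 1)
n=2: (7501,550)∘(7501,550) = (7501·7501+186·550·550, 7501·550+550·7501) = (112530001,8251100)
n=3: (112530001,8251100)∘(7501,550) = (7501·112530001+186·550·8251100, 7501·8251100+550·112530001) = (1688175067501,123783001650)
n=4: (1688175067501,123783001650)∘(7501,550) = (7501·1688175067501+186·550·123783001650, 7501·123783001650+550·1688175067501) = (25326002250120001,1856992582502200)
n=5: (25326002250120001,1856992582502200)∘(7501,550) = (7501·25326002250120001+186·550·1856992582502200, 7501·1856992582502200+550·25326002250120001) = (379940684068125187501,27858602598915002750)

7501 550
112530001 8251100
1688175067501 123783001650
25326002250120001 1856992582502200
379940684068125187501 27858602598915002750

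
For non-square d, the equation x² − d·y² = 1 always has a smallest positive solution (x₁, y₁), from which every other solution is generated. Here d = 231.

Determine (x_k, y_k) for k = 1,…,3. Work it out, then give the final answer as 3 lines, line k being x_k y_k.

76 5
11551 760
1755676 115515

√231 = [15; 5,30, …], period ℓ=2 (even) → k=1
k=0  a_k=15  p_k/q_k = 15/1
k=1  a_k=5  p_k/q_k = 76/5
fundamental: x₁=76, y₁=5  (since 5776 − 231·25 = 1)
n=2: (76,5)∘(76,5) = (76·76+231·5·5, 76·5+5·76) = (11551,760)
n=3: (11551,760)∘(76,5) = (76·11551+231·5·760, 76·760+5·11551) = (1755676,115515)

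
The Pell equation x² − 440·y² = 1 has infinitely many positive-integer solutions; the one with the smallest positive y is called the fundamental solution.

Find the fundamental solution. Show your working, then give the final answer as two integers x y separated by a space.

21 1

√440 = [20; 1,40, …], period ℓ=2 (even) → k=1
a_0=20:  p_0=20·1+0=20,  q_0=20·0+1=1
a_1=1:  p_1=1·20+1=21,  q_1=1·1+0=1
fundamental: x₁=21, y₁=1  (since 441 − 440·1 = 1)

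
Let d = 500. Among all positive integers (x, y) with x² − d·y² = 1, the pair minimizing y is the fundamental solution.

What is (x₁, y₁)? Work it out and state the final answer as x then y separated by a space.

d=500: √d = [22; 2,1,3,2,1,…,1,2,44] (ℓ=14, even), read p_13/q_13
a_0=22:  p_0=22·1+0=22,  q_0=22·0+1=1
a_1=2:  p_1=2·22+1=45,  q_1=2·1+0=2
…
a_4=2:  p_4=2·246+67=559,  q_4=2·11+3=25
a_5=1:  p_5=1·559+246=805,  q_5=1·25+11=36
…
a_7=10:  p_7=10·1364+805=14445,  q_7=10·61+36=646
…
a_11=3:  p_11=3·76317+30254=259205,  q_11=3·3413+1353=11592
a_12=1:  p_12=1·259205+76317=335522,  q_12=1·11592+3413=15005
a_13=2:  p_13=2·335522+259205=930249,  q_13=2·15005+11592=41602
→ (930249, 41602).  Check: 930249²=865363202001, 500·41602²=865363202000, difference 1.

930249 41602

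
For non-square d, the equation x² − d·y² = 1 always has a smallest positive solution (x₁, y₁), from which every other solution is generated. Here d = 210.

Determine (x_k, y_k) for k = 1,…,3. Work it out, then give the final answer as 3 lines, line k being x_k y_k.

29 2
1681 116
97469 6726

√210 = [14; 2,28, …], period ℓ=2 (even) → k=1
i=0: a=14 ⇒ p=14, q=1
i=1: a=2 ⇒ p=29, q=2
→ (29, 2).  Check: 29²=841, 210·2²=840, difference 1.
(x_2, y_2) = (29·29 + 210·2·2, 29·2 + 2·29) = (1681, 116)
(x_3, y_3) = (29·1681 + 210·2·116, 29·116 + 2·1681) = (97469, 6726)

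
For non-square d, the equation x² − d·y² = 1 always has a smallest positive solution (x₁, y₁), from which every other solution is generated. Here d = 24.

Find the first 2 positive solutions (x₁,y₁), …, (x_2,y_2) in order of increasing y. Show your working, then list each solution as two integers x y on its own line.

5 1
49 10

[4; 1,8] for √24; ℓ=2 ⇒ convergent index 1
step 0: (4, 1)  from 4·(1,0) + (0,1)
step 1: (5, 1)  from 1·(4,1) + (1,0)
fundamental: x₁=5, y₁=1  (since 25 − 24·1 = 1)
k=2:  x_2 = 5·5+24·1·1 = 49,  y_2 = 5·1+1·5 = 10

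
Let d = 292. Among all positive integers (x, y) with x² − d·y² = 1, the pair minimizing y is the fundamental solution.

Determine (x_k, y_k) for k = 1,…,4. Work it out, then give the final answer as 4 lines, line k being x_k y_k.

2281249 133500
10408194000001 609093483000
47487364308614281249 2778987798000400500
216661004683313632776000001 12679126270400622186966000

√292 = [17; 11,2,1,3,8,3,1,2,11,34, …], period ℓ=10 (even) → k=9
i=0: a=17 ⇒ p=17, q=1
i=1: a=11 ⇒ p=188, q=11
…
i=5: a=8 ⇒ p=17669, q=1034
i=6: a=3 ⇒ p=55143, q=3227
i=7: a=1 ⇒ p=72812, q=4261
i=8: a=2 ⇒ p=200767, q=11749
i=9: a=11 ⇒ p=2281249, q=133500
fundamental: x₁=2281249, y₁=133500  (since 5204097000001 − 292·17822250000 = 1)
(2281249+133500√292)^2 = 10408194000001 + 609093483000√292
(2281249+133500√292)^3 = 47487364308614281249 + 2778987798000400500√292
(2281249+133500√292)^4 = 216661004683313632776000001 + 12679126270400622186966000√292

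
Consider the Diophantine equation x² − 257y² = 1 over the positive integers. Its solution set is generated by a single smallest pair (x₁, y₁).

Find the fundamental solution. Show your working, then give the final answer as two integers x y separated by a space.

513 32

[16; 32] for √257; ℓ=1 ⇒ convergent index 1
i=0: a=16 ⇒ p=16, q=1
i=1: a=32 ⇒ p=513, q=32
→ (513, 32).  Check: 513²=263169, 257·32²=263168, difference 1.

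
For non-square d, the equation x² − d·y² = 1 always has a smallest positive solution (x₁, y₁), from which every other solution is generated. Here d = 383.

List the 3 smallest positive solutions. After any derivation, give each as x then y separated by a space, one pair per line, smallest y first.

[19; 1,1,3,19,3,1,1,38] for √383; ℓ=8 ⇒ convergent index 7
step 0: (19, 1)  from 19·(1,0) + (0,1)
…
step 2: (39, 2)  from 1·(20,1) + (19,1)
step 3: (137, 7)  from 3·(39,2) + (20,1)
…
step 5: (8063, 412)  from 3·(2642,135) + (137,7)
step 6: (10705, 547)  from 1·(8063,412) + (2642,135)
step 7: (18768, 959)  from 1·(10705,547) + (8063,412)
(x₁, y₁) = (18768, 959);  18768² − 383·959² = 1 ✓
n=2: (18768,959)∘(18768,959) = (18768·18768+383·959·959, 18768·959+959·18768) = (704475647,35997024)
n=3: (704475647,35997024)∘(18768,959) = (18768·704475647+383·959·35997024, 18768·35997024+959·704475647) = (26443197867024,1351184291905)

18768 959
704475647 35997024
26443197867024 1351184291905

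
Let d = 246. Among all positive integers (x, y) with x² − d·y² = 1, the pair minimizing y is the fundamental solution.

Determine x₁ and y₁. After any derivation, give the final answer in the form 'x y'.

88805 5662

√246 → a₀=15, period (1,2,5,1,14,1,5,2,1,30); ℓ=10 even so k=9
step 0: (15, 1)  from 15·(1,0) + (0,1)
…
step 8: (60777, 3875)  from 2·(28028,1787) + (4721,301)
step 9: (88805, 5662)  from 1·(60777,3875) + (28028,1787)
(x₁, y₁) = (88805, 5662);  88805² − 246·5662² = 1 ✓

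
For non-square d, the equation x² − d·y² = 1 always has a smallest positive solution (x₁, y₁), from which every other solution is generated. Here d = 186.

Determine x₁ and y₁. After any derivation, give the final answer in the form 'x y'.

[13; 1,1,1,3,4,3,1,1,1,26] for √186; ℓ=10 ⇒ convergent index 9
a_0=13:  p_0=13·1+0=13,  q_0=13·0+1=1
a_1=1:  p_1=1·13+1=14,  q_1=1·1+0=1
a_2=1:  p_2=1·14+13=27,  q_2=1·1+1=2
a_3=1:  p_3=1·27+14=41,  q_3=1·2+1=3
a_4=3:  p_4=3·41+27=150,  q_4=3·3+2=11
…
a_6=3:  p_6=3·641+150=2073,  q_6=3·47+11=152
a_7=1:  p_7=1·2073+641=2714,  q_7=1·152+47=199
a_8=1:  p_8=1·2714+2073=4787,  q_8=1·199+152=351
a_9=1:  p_9=1·4787+2714=7501,  q_9=1·351+199=550
→ (7501, 550).  Check: 7501²=56265001, 186·550²=56265000, difference 1.

7501 550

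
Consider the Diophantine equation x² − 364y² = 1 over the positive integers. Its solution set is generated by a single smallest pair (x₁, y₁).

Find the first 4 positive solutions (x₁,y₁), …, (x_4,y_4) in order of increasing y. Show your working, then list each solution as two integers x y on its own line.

[19; 12,1,2,3,1,8,1,3,2,1,12,38] for √364; ℓ=12 ⇒ convergent index 11
a_0=19:  p_0=19·1+0=19,  q_0=19·0+1=1
a_1=12:  p_1=12·19+1=229,  q_1=12·1+0=12
a_2=1:  p_2=1·229+19=248,  q_2=1·12+1=13
a_3=2:  p_3=2·248+229=725,  q_3=2·13+12=38
a_4=3:  p_4=3·725+248=2423,  q_4=3·38+13=127
a_5=1:  p_5=1·2423+725=3148,  q_5=1·127+38=165
a_6=8:  p_6=8·3148+2423=27607,  q_6=8·165+127=1447
…
a_10=1:  p_10=1·270499+119872=390371,  q_10=1·14178+6283=20461
a_11=12:  p_11=12·390371+270499=4954951,  q_11=12·20461+14178=259710
fundamental: x₁=4954951, y₁=259710  (since 24551539412401 − 364·67449284100 = 1)
(x_2, y_2) = (4954951·4954951 + 364·259710·259710, 4954951·259710 + 259710·4954951) = (49103078824801, 2573700648420)
(x_3, y_3) = (4954951·49103078824801 + 364·259710·2573700648420, 4954951·2573700648420 + 259710·49103078824801) = (486606699052048124551, 25505121203178395130)
(x_4, y_4) = (4954951·486606699052048124551 + 364·259710·25505121203178395130, 4954951·25505121203178395130 + 259710·486606699052048124551) = (4822224700149240710505379201, 252753251621617410554928840)

4954951 259710
49103078824801 2573700648420
486606699052048124551 25505121203178395130
4822224700149240710505379201 252753251621617410554928840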